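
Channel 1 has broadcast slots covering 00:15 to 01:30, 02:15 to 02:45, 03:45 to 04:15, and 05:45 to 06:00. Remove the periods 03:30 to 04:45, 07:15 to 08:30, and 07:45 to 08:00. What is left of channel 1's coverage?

00:15-01:30, 02:15-02:45, 05:45-06:00

Merge the second list: 03:30-04:45, 07:15-08:30.
00:15-01:30: nothing removed.
02:15-02:45: nothing removed.
03:45-04:15: entirely removed.
05:45-06:00: nothing removed.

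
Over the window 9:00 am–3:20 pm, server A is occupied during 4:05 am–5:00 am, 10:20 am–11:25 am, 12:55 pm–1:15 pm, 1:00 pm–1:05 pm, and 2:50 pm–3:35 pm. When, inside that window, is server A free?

After merging, the occupied span is 4:05 am–5:00 am, 10:20 am–11:25 am, 12:55 pm–1:15 pm, 2:50 pm–3:35 pm.
Uncovered inside 9:00 am–3:20 pm: 9:00 am–10:20 am, 11:25 am–12:55 pm, 1:15 pm–2:50 pm.

9:00 am–10:20 am, 11:25 am–12:55 pm, 1:15 pm–2:50 pm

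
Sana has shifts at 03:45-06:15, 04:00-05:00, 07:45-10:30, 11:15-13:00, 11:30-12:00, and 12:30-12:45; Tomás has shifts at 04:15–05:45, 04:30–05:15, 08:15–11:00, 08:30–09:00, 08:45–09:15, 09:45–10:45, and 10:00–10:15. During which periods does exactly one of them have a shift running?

03:45–04:15, 05:45–06:15, 07:45–08:15, 10:30–11:00, 11:15–13:00

A, merged: 03:45–06:15, 07:45–10:30, 11:15–13:00.
B, merged: 04:15–05:45, 08:15–11:00.
A but not B: 03:45–04:15, 05:45–06:15, 07:45–08:15, 11:15–13:00.
B but not A: 10:30–11:00.
Combining gives A △ B.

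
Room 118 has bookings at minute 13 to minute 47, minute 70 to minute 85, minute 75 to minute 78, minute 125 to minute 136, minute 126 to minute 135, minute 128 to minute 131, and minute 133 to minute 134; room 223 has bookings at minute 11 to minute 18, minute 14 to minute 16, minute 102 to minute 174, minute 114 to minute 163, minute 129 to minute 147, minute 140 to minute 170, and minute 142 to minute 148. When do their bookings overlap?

Merge the first list: minute 13 to minute 47, minute 70 to minute 85, minute 125 to minute 136.
Merge the second list: minute 11 to minute 18, minute 102 to minute 174.
minute 13 to minute 47 overlaps B on minute 13 to minute 18.
minute 70 to minute 85 falls entirely outside B.
minute 125 to minute 136 overlaps B on minute 125 to minute 136.

minute 13 to minute 18, minute 125 to minute 136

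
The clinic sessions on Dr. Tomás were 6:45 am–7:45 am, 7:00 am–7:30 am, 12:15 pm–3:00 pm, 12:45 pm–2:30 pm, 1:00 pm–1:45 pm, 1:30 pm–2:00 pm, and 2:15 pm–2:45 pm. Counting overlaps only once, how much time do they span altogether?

3 h 45 min

Merged: 6:45 am-7:45 am, 12:15 pm-3:00 pm.
Lengths: 1 h + 2 h 45 min = 3 h 45 min.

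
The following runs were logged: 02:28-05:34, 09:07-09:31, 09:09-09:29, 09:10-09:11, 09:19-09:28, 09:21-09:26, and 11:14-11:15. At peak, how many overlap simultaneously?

At 09:21, 4 of the intervals are simultaneously active.
No point has more.

4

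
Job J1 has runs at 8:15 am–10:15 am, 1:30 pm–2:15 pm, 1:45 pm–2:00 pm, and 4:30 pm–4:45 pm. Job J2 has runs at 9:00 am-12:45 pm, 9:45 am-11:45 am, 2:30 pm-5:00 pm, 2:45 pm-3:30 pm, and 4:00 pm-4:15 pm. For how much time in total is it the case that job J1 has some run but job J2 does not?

Merge the first list: 8:15 am–10:15 am, 1:30 pm–2:15 pm, 4:30 pm–4:45 pm.
Merge the second list: 9:00 am–12:45 pm, 2:30 pm–5:00 pm.
A \ B = 8:15 am–9:00 am, 1:30 pm–2:15 pm.
Total: 45 min + 45 min = 1 h 30 min.

1 h 30 min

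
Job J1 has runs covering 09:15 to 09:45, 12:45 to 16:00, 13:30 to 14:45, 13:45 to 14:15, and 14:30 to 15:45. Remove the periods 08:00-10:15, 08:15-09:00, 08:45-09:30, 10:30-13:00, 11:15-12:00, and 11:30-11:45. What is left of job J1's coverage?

13:00–16:00

First set merges to 09:15–09:45, 12:45–16:00.
Second set merges to 08:00–10:15, 10:30–13:00.
09:15–09:45: fully covered by B → removed.
12:45–16:00 minus B → 13:00–16:00.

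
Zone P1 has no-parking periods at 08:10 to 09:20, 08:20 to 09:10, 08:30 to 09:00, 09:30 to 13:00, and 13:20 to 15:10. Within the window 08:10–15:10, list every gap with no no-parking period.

The merged coverage is 08:10–09:20, 09:30–13:00, 13:20–15:10.
Uncovered inside 08:10–15:10: 09:20–09:30, 13:00–13:20.

09:20–09:30, 13:00–13:20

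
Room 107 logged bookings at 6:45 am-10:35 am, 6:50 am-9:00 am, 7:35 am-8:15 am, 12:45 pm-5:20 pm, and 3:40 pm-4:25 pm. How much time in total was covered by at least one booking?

Merged: 6:45 am–10:35 am, 12:45 pm–5:20 pm.
Lengths: 3 h 50 min + 4 h 35 min = 8 h 25 min.

8 h 25 min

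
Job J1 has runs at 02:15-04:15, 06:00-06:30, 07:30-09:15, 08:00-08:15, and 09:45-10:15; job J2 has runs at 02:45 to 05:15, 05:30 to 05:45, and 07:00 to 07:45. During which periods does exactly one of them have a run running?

02:15–02:45, 04:15–05:15, 05:30–05:45, 06:00–06:30, 07:00–07:30, 07:45–09:15, 09:45–10:15

A, merged: 02:15–04:15, 06:00–06:30, 07:30–09:15, 09:45–10:15.
Only in the first: 02:15–02:45, 06:00–06:30, 07:45–09:15, 09:45–10:15.
Only in the second: 04:15–05:15, 05:30–05:45, 07:00–07:30.
Together these are the periods covered by exactly one.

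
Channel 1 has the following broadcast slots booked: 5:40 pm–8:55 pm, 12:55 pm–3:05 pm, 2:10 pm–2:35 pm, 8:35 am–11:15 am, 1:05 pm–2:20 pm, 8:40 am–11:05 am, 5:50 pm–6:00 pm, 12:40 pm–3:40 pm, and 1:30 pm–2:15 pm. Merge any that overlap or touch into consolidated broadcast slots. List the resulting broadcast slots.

Sort by start: 8:35 am–11:15 am, 8:40 am–11:05 am, 12:40 pm–3:40 pm, 12:55 pm–3:05 pm, 1:05 pm–2:20 pm, 1:30 pm–2:15 pm, 2:10 pm–2:35 pm, 5:40 pm–8:55 pm, 5:50 pm–6:00 pm.
8:40 am–11:05 am overlaps/touches 8:35 am–11:15 am → extend to 8:35 am–11:15 am.
12:40 pm–3:40 pm is disjoint → start new block.
12:55 pm–3:05 pm overlaps/touches 12:40 pm–3:40 pm → extend to 12:40 pm–3:40 pm.
1:05 pm–2:20 pm overlaps/touches 12:40 pm–3:40 pm → extend to 12:40 pm–3:40 pm.
1:30 pm–2:15 pm overlaps/touches 12:40 pm–3:40 pm → extend to 12:40 pm–3:40 pm.
2:10 pm–2:35 pm overlaps/touches 12:40 pm–3:40 pm → extend to 12:40 pm–3:40 pm.
5:40 pm–8:55 pm is disjoint → start new block.
5:50 pm–6:00 pm overlaps/touches 5:40 pm–8:55 pm → extend to 5:40 pm–8:55 pm.

8:35 am–11:15 am, 12:40 pm–3:40 pm, 5:40 pm–8:55 pm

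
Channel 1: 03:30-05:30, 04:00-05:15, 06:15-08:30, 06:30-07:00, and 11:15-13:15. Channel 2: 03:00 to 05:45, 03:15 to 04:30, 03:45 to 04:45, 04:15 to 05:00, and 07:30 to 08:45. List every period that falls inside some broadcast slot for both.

03:30–05:30, 07:30–08:30

A, merged: 03:30–05:30, 06:15–08:30, 11:15–13:15.
B, merged: 03:00–05:45, 07:30–08:45.
03:30–05:30 meets the second set on 03:30–05:30.
06:15–08:30 meets the second set on 07:30–08:30.
11:15–13:15: no overlap with the second set.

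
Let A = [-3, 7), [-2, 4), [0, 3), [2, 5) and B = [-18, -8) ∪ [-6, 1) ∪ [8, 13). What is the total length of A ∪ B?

First set merges to [-3, 7).
A ∪ B = [-18, -8), [-6, 7), [8, 13).
Total: 10 + 13 + 5 = 28.

28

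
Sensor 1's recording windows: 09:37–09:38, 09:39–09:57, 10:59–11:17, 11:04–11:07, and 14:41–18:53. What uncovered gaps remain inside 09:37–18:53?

09:38-09:39, 09:57-10:59, 11:17-14:41

After merging, the occupied span is 09:37-09:38, 09:39-09:57, 10:59-11:17, 14:41-18:53.
Gaps within 09:37-18:53: 09:38-09:39, 09:57-10:59, 11:17-14:41.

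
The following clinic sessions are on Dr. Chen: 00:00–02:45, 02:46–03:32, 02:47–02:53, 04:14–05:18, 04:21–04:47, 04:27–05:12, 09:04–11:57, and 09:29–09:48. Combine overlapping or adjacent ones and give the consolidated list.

00:00–02:45, 02:46–03:32, 04:14–05:18, 09:04–11:57

02:46–03:32 is disjoint → start new block.
02:47–02:53 overlaps/touches 02:46–03:32 → extend to 02:46–03:32.
04:14–05:18 is disjoint → start new block.
04:21–04:47 overlaps/touches 04:14–05:18 → extend to 04:14–05:18.
04:27–05:12 overlaps/touches 04:14–05:18 → extend to 04:14–05:18.
09:04–11:57 is disjoint → start new block.
09:29–09:48 overlaps/touches 09:04–11:57 → extend to 09:04–11:57.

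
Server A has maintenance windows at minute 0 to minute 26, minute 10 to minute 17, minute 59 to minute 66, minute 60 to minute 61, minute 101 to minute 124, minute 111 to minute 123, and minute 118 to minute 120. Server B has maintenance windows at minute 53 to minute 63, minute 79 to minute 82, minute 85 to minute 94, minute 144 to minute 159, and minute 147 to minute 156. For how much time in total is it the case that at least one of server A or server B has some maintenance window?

Merge the first list: minute 0 to minute 26, minute 59 to minute 66, minute 101 to minute 124.
Merge the second list: minute 53 to minute 63, minute 79 to minute 82, minute 85 to minute 94, minute 144 to minute 159.
A ∪ B = minute 0 to minute 26, minute 53 to minute 66, minute 79 to minute 82, minute 85 to minute 94, minute 101 to minute 124, minute 144 to minute 159.
Total: 26 minutes + 13 minutes + 3 minutes + 9 minutes + 23 minutes + 15 minutes = 89 minutes.

89 minutes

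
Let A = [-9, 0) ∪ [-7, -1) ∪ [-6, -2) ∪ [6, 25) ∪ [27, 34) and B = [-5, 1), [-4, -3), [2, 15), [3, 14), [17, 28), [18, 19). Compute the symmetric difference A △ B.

First set merges to [-9, 0), [6, 25), [27, 34).
Second set merges to [-5, 1), [2, 15), [17, 28).
A but not B: [-9, -5), [15, 17), [28, 34).
B but not A: [0, 1), [2, 6), [25, 27).
Combining gives A △ B.

[-9, -5) ∪ [0, 1) ∪ [2, 6) ∪ [15, 17) ∪ [25, 27) ∪ [28, 34)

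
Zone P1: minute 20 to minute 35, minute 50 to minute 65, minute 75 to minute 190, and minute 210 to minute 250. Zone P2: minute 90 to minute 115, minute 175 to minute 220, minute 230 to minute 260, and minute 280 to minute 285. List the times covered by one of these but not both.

minute 20 to minute 35, minute 50 to minute 65, minute 75 to minute 90, minute 115 to minute 175, minute 190 to minute 210, minute 220 to minute 230, minute 250 to minute 260, minute 280 to minute 285

A but not B: minute 20 to minute 35, minute 50 to minute 65, minute 75 to minute 90, minute 115 to minute 175, minute 220 to minute 230.
B but not A: minute 190 to minute 210, minute 250 to minute 260, minute 280 to minute 285.
Combining gives A △ B.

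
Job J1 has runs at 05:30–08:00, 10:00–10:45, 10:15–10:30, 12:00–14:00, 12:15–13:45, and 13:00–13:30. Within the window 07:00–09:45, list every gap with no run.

The merged coverage is 05:30–08:00, 10:00–10:45, 12:00–14:00.
Gaps within 07:00–09:45: 08:00–09:45.

08:00–09:45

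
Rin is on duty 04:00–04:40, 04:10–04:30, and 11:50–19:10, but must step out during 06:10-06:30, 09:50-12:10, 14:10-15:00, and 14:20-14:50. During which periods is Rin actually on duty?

First set merges to 04:00–04:40, 11:50–19:10.
Second set merges to 06:10–06:30, 09:50–12:10, 14:10–15:00.
04:00–04:40: nothing removed.
11:50–19:10 \ B = 12:10–14:10, 15:00–19:10.

04:00–04:40, 12:10–14:10, 15:00–19:10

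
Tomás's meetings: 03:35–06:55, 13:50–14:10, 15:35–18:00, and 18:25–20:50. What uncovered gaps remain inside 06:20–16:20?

The merged coverage is 03:35-06:55, 13:50-14:10, 15:35-18:00, 18:25-20:50.
Complement within 06:20-16:20: 06:55-13:50, 14:10-15:35.

06:55-13:50, 14:10-15:35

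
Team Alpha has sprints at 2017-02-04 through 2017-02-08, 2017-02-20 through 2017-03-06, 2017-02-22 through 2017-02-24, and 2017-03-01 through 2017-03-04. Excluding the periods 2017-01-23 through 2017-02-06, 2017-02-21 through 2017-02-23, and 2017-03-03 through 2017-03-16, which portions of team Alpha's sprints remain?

2017-02-07 through 2017-02-08, 2017-02-20 through 2017-02-20, 2017-02-24 through 2017-03-02

A, merged: 2017-02-04 through 2017-02-08, 2017-02-20 through 2017-03-06.
2017-02-04 through 2017-02-08 minus B → 2017-02-07 through 2017-02-08.
2017-02-20 through 2017-03-06 minus B → 2017-02-20 through 2017-02-20, 2017-02-24 through 2017-03-02.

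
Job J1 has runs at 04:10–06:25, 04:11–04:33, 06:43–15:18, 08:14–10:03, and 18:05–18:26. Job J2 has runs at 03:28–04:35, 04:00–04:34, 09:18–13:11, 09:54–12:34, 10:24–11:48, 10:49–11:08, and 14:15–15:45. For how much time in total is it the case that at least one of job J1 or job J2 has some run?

First set merges to 04:10–06:25, 06:43–15:18, 18:05–18:26.
Second set merges to 03:28–04:35, 09:18–13:11, 14:15–15:45.
A ∪ B = 03:28–06:25, 06:43–15:45, 18:05–18:26.
Total: 2 h 57 min + 9 h 2 min + 21 min = 12 h 20 min.

12 h 20 min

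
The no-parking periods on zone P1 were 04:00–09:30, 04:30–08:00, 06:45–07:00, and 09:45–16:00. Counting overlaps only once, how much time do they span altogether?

Merged: 04:00–09:30, 09:45–16:00.
Lengths: 5 h 30 min + 6 h 15 min = 11 h 45 min.

11 h 45 min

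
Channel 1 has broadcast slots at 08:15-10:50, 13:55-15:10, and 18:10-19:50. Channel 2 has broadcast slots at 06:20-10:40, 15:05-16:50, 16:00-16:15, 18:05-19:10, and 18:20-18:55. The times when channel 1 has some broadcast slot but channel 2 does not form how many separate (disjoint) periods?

Merge the second list: 06:20–10:40, 15:05–16:50, 18:05–19:10.
A \ B = 10:40–10:50, 13:55–15:05, 19:10–19:50.
That is 3 disjoint pieces.

3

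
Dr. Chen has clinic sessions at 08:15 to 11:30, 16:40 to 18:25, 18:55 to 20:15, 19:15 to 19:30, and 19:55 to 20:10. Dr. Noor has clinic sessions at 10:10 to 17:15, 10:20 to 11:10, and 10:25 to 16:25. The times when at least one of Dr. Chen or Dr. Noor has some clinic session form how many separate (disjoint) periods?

Merge the first list: 08:15–11:30, 16:40–18:25, 18:55–20:15.
Merge the second list: 10:10–17:15.
A ∪ B = 08:15–18:25, 18:55–20:15.
That is 2 disjoint pieces.

2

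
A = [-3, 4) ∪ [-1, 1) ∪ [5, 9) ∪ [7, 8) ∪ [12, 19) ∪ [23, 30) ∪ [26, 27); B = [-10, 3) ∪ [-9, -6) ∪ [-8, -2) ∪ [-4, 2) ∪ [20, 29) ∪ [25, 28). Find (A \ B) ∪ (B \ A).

[-10, -3) ∪ [3, 4) ∪ [5, 9) ∪ [12, 19) ∪ [20, 23) ∪ [29, 30)

Merge the first list: [-3, 4), [5, 9), [12, 19), [23, 30).
Merge the second list: [-10, 3), [20, 29).
A but not B: [3, 4), [5, 9), [12, 19), [29, 30).
B but not A: [-10, -3), [20, 23).
Combining gives A △ B.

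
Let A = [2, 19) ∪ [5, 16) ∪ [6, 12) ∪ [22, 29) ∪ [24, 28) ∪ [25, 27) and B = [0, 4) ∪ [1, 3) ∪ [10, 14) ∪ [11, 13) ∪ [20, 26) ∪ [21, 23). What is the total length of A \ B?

Merge the first list: [2, 19), [22, 29).
Merge the second list: [0, 4), [10, 14), [20, 26).
A \ B = [4, 10), [14, 19), [26, 29).
Total: 6 + 5 + 3 = 14.

14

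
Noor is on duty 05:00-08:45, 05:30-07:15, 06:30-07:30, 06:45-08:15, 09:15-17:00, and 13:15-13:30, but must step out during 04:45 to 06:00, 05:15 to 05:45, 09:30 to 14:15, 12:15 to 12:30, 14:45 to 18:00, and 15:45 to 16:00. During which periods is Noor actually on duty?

Merge the first list: 05:00–08:45, 09:15–17:00.
Merge the second list: 04:45–06:00, 09:30–14:15, 14:45–18:00.
05:00–08:45 with B removed leaves 06:00–08:45.
09:15–17:00 with B removed leaves 09:15–09:30, 14:15–14:45.

06:00–08:45, 09:15–09:30, 14:15–14:45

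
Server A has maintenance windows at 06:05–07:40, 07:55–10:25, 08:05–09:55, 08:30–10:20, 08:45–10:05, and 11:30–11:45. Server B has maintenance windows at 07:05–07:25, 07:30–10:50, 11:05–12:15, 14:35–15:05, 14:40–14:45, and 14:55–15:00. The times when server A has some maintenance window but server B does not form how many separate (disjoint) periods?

A, merged: 06:05-07:40, 07:55-10:25, 11:30-11:45.
B, merged: 07:05-07:25, 07:30-10:50, 11:05-12:15, 14:35-15:05.
A \ B = 06:05-07:05, 07:25-07:30.
That is 2 disjoint pieces.

2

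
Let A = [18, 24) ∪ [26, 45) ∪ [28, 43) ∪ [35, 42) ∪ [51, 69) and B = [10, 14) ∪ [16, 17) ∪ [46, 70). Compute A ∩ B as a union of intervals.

First set merges to [18, 24), [26, 45), [51, 69).
[18, 24): no overlap with the second set.
[26, 45): no overlap with the second set.
[51, 69) meets the second set on [51, 69).

[51, 69)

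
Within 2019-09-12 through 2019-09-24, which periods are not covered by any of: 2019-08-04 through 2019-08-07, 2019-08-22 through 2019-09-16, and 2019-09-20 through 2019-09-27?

2019-09-17 through 2019-09-19

After merging, the occupied span is 2019-08-04 through 2019-08-07, 2019-08-22 through 2019-09-16, 2019-09-20 through 2019-09-27.
Gaps within 2019-09-12 through 2019-09-24: 2019-09-17 through 2019-09-19.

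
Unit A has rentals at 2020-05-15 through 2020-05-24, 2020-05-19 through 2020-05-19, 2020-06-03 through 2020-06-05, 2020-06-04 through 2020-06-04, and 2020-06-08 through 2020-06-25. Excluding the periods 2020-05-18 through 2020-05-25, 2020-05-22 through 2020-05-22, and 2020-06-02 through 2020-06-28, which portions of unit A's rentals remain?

2020-05-15 through 2020-05-17

First set merges to 2020-05-15 through 2020-05-24, 2020-06-03 through 2020-06-05, 2020-06-08 through 2020-06-25.
Second set merges to 2020-05-18 through 2020-05-25, 2020-06-02 through 2020-06-28.
2020-05-15 through 2020-05-24 with B removed leaves 2020-05-15 through 2020-05-17.
2020-06-03 through 2020-06-05 lies entirely inside B → drops out.
2020-06-08 through 2020-06-25 lies entirely inside B → drops out.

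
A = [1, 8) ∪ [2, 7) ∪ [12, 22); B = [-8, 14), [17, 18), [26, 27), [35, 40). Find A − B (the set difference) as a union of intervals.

A, merged: [1, 8), [12, 22).
[1, 8): entirely removed.
[12, 22) \ B = [14, 17), [18, 22).

[14, 17) ∪ [18, 22)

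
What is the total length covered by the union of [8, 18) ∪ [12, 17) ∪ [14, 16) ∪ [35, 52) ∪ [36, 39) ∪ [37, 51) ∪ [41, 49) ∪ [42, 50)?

Merged: [8, 18), [35, 52).
Lengths: 10 + 17 = 27.

27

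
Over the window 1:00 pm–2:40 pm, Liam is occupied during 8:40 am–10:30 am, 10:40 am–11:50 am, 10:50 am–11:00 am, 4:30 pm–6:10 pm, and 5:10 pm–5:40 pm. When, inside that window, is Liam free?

1:00 pm-2:40 pm

After merging, the occupied span is 8:40 am-10:30 am, 10:40 am-11:50 am, 4:30 pm-6:10 pm.
Uncovered inside 1:00 pm-2:40 pm: 1:00 pm-2:40 pm.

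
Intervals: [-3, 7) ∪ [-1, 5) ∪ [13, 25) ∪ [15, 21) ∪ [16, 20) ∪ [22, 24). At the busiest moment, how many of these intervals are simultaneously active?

3

Walk the sorted start/end points keeping a running depth.
The depth first hits 3 at 16.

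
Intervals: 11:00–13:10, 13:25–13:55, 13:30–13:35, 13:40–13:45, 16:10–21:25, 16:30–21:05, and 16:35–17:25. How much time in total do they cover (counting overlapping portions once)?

7 h 55 min

Merged: 11:00–13:10, 13:25–13:55, 16:10–21:25.
Lengths: 2 h 10 min + 30 min + 5 h 15 min = 7 h 55 min.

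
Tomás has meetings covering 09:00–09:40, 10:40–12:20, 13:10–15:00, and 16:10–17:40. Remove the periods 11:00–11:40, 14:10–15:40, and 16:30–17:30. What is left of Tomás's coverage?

09:00-09:40, 10:40-11:00, 11:40-12:20, 13:10-14:10, 16:10-16:30, 17:30-17:40

09:00-09:40 is untouched.
10:40-12:20 with B removed leaves 10:40-11:00, 11:40-12:20.
13:10-15:00 with B removed leaves 13:10-14:10.
16:10-17:40 with B removed leaves 16:10-16:30, 17:30-17:40.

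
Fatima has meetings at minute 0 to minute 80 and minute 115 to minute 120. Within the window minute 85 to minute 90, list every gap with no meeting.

Covered (merged): minute 0 to minute 80, minute 115 to minute 120.
Complement within minute 85 to minute 90: minute 85 to minute 90.

minute 85 to minute 90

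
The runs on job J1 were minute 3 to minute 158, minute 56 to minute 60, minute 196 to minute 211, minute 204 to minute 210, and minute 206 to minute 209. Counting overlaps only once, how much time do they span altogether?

Merged: minute 3 to minute 158, minute 196 to minute 211.
Lengths: 155 minutes + 15 minutes = 170 minutes.

170 minutes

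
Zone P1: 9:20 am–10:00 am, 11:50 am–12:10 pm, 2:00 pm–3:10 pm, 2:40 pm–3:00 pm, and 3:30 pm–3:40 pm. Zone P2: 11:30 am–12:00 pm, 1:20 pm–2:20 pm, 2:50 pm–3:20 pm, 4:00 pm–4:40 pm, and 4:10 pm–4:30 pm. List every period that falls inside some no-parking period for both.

Merge the first list: 9:20 am–10:00 am, 11:50 am–12:10 pm, 2:00 pm–3:10 pm, 3:30 pm–3:40 pm.
Merge the second list: 11:30 am–12:00 pm, 1:20 pm–2:20 pm, 2:50 pm–3:20 pm, 4:00 pm–4:40 pm.
9:20 am–10:00 am falls entirely outside B.
11:50 am–12:10 pm overlaps B on 11:50 am–12:00 pm.
2:00 pm–3:10 pm overlaps B on 2:00 pm–2:20 pm, 2:50 pm–3:10 pm.
3:30 pm–3:40 pm falls entirely outside B.

11:50 am–12:00 pm, 2:00 pm–2:20 pm, 2:50 pm–3:10 pm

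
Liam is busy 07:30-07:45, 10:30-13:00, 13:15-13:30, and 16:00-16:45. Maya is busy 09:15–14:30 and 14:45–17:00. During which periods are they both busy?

10:30-13:00, 13:15-13:30, 16:00-16:45

07:30-07:45 falls entirely outside B.
10:30-13:00 overlaps B on 10:30-13:00.
13:15-13:30 overlaps B on 13:15-13:30.
16:00-16:45 overlaps B on 16:00-16:45.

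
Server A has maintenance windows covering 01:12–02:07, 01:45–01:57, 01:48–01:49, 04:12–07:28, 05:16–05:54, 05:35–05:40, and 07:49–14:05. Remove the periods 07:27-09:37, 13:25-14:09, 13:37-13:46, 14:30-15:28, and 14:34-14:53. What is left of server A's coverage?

Merge the first list: 01:12-02:07, 04:12-07:28, 07:49-14:05.
Merge the second list: 07:27-09:37, 13:25-14:09, 14:30-15:28.
01:12-02:07: no B overlap → unchanged.
04:12-07:28 minus B → 04:12-07:27.
07:49-14:05 minus B → 09:37-13:25.

01:12-02:07, 04:12-07:27, 09:37-13:25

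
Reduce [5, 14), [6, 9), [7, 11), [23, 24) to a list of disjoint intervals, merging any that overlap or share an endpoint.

[6, 9) overlaps/touches [5, 14) → extend to [5, 14).
[7, 11) overlaps/touches [5, 14) → extend to [5, 14).
[23, 24) is disjoint → start new block.

[5, 14) ∪ [23, 24)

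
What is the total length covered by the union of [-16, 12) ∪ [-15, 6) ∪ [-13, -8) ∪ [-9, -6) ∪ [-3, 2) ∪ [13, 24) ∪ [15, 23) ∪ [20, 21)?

Merged: [-16, 12), [13, 24).
Lengths: 28 + 11 = 39.

39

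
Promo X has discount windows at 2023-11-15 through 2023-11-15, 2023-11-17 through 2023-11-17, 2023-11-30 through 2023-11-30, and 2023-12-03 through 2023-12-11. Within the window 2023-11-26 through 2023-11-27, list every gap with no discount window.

After merging, the occupied span is 2023-11-15 through 2023-11-15, 2023-11-17 through 2023-11-17, 2023-11-30 through 2023-11-30, 2023-12-03 through 2023-12-11.
Uncovered inside 2023-11-26 through 2023-11-27: 2023-11-26 through 2023-11-27.

2023-11-26 through 2023-11-27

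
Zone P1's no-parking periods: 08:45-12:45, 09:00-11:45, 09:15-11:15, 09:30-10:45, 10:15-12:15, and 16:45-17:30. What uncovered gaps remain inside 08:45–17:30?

The merged coverage is 08:45-12:45, 16:45-17:30.
Gaps within 08:45-17:30: 12:45-16:45.

12:45-16:45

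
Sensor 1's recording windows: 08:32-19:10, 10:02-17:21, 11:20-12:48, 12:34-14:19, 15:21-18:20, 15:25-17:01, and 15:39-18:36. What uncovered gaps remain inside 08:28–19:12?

Covered (merged): 08:32–19:10.
Gaps within 08:28–19:12: 08:28–08:32, 19:10–19:12.

08:28–08:32, 19:10–19:12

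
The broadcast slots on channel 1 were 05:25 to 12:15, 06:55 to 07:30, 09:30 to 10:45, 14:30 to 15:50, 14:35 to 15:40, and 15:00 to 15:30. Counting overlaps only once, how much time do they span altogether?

8 h 10 min

Merged: 05:25-12:15, 14:30-15:50.
Lengths: 6 h 50 min + 1 h 20 min = 8 h 10 min.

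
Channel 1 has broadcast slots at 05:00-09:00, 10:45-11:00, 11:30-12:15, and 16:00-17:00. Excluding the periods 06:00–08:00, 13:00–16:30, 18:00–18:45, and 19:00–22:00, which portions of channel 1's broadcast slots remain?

05:00–06:00, 08:00–09:00, 10:45–11:00, 11:30–12:15, 16:30–17:00

05:00–09:00 with B removed leaves 05:00–06:00, 08:00–09:00.
10:45–11:00 is untouched.
11:30–12:15 is untouched.
16:00–17:00 with B removed leaves 16:30–17:00.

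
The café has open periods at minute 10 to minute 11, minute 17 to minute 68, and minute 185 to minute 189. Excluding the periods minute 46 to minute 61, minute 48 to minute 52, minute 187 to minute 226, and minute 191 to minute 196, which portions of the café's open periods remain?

minute 10 to minute 11, minute 17 to minute 46, minute 61 to minute 68, minute 185 to minute 187

B, merged: minute 46 to minute 61, minute 187 to minute 226.
minute 10 to minute 11: no B overlap → unchanged.
minute 17 to minute 68 minus B → minute 17 to minute 46, minute 61 to minute 68.
minute 185 to minute 189 minus B → minute 185 to minute 187.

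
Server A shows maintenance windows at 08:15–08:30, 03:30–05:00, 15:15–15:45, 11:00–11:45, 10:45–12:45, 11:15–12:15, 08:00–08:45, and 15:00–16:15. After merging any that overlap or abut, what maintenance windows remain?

Sort by start: 03:30–05:00, 08:00–08:45, 08:15–08:30, 10:45–12:45, 11:00–11:45, 11:15–12:15, 15:00–16:15, 15:15–15:45.
08:00–08:45 is disjoint → start new block.
08:15–08:30 overlaps/touches 08:00–08:45 → extend to 08:00–08:45.
10:45–12:45 is disjoint → start new block.
11:00–11:45 overlaps/touches 10:45–12:45 → extend to 10:45–12:45.
11:15–12:15 overlaps/touches 10:45–12:45 → extend to 10:45–12:45.
15:00–16:15 is disjoint → start new block.
15:15–15:45 overlaps/touches 15:00–16:15 → extend to 15:00–16:15.

03:30–05:00, 08:00–08:45, 10:45–12:45, 15:00–16:15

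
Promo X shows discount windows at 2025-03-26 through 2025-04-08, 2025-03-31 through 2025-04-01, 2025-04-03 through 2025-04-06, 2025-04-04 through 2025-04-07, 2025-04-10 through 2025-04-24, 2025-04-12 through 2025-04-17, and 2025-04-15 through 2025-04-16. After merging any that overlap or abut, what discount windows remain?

2025-03-31 through 2025-04-01 overlaps/touches 2025-03-26 through 2025-04-08 → extend to 2025-03-26 through 2025-04-08.
2025-04-03 through 2025-04-06 overlaps/touches 2025-03-26 through 2025-04-08 → extend to 2025-03-26 through 2025-04-08.
2025-04-04 through 2025-04-07 overlaps/touches 2025-03-26 through 2025-04-08 → extend to 2025-03-26 through 2025-04-08.
2025-04-10 through 2025-04-24 is disjoint → start new block.
2025-04-12 through 2025-04-17 overlaps/touches 2025-04-10 through 2025-04-24 → extend to 2025-04-10 through 2025-04-24.
2025-04-15 through 2025-04-16 overlaps/touches 2025-04-10 through 2025-04-24 → extend to 2025-04-10 through 2025-04-24.

2025-03-26 through 2025-04-08, 2025-04-10 through 2025-04-24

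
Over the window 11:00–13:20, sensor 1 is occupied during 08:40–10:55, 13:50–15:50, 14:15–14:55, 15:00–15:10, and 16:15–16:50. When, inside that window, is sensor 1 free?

11:00–13:20

The merged coverage is 08:40–10:55, 13:50–15:50, 16:15–16:50.
Complement within 11:00–13:20: 11:00–13:20.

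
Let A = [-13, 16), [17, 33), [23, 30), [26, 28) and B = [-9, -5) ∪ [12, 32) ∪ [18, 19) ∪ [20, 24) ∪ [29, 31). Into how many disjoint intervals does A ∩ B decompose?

3

First set merges to [-13, 16), [17, 33).
Second set merges to [-9, -5), [12, 32).
A ∩ B = [-9, -5), [12, 16), [17, 32).
That is 3 disjoint pieces.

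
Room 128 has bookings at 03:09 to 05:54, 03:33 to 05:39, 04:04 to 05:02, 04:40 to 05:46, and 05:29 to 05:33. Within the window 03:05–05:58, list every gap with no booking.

After merging, the occupied span is 03:09–05:54.
Gaps within 03:05–05:58: 03:05–03:09, 05:54–05:58.

03:05–03:09, 05:54–05:58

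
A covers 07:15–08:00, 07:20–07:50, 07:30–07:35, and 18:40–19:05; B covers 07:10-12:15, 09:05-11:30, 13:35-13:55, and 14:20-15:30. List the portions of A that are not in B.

A, merged: 07:15–08:00, 18:40–19:05.
B, merged: 07:10–12:15, 13:35–13:55, 14:20–15:30.
07:15–08:00 lies entirely inside B → drops out.
18:40–19:05 is untouched.

18:40–19:05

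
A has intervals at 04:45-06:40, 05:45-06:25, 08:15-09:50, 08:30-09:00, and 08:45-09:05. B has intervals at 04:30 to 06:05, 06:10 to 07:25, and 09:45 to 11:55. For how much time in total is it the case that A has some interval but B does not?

1 h 35 min

First set merges to 04:45–06:40, 08:15–09:50.
A \ B = 06:05–06:10, 08:15–09:45.
Total: 5 min + 1 h 30 min = 1 h 35 min.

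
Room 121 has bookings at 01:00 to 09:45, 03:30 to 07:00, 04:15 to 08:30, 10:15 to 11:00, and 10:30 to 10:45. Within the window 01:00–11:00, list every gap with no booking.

09:45-10:15

After merging, the occupied span is 01:00-09:45, 10:15-11:00.
Uncovered inside 01:00-11:00: 09:45-10:15.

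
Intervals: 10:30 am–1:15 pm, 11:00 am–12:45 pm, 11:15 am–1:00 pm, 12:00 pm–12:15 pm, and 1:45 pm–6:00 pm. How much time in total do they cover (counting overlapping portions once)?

7 h

Merged: 10:30 am–1:15 pm, 1:45 pm–6:00 pm.
Lengths: 2 h 45 min + 4 h 15 min = 7 h.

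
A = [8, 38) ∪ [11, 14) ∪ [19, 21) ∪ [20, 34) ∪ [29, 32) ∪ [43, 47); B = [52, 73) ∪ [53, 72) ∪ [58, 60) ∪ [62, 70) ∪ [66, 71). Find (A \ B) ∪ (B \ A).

A, merged: [8, 38), [43, 47).
B, merged: [52, 73).
Only in the first: [8, 38), [43, 47).
Only in the second: [52, 73).
Together these are the periods covered by exactly one.

[8, 38) ∪ [43, 47) ∪ [52, 73)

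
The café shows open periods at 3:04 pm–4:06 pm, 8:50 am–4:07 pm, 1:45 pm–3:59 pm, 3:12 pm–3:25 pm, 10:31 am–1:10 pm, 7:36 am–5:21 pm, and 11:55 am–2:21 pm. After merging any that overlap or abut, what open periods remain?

Sort by start: 7:36 am–5:21 pm, 8:50 am–4:07 pm, 10:31 am–1:10 pm, 11:55 am–2:21 pm, 1:45 pm–3:59 pm, 3:04 pm–4:06 pm, 3:12 pm–3:25 pm.
8:50 am–4:07 pm overlaps/touches 7:36 am–5:21 pm → extend to 7:36 am–5:21 pm.
10:31 am–1:10 pm overlaps/touches 7:36 am–5:21 pm → extend to 7:36 am–5:21 pm.
11:55 am–2:21 pm overlaps/touches 7:36 am–5:21 pm → extend to 7:36 am–5:21 pm.
1:45 pm–3:59 pm overlaps/touches 7:36 am–5:21 pm → extend to 7:36 am–5:21 pm.
3:04 pm–4:06 pm overlaps/touches 7:36 am–5:21 pm → extend to 7:36 am–5:21 pm.
3:12 pm–3:25 pm overlaps/touches 7:36 am–5:21 pm → extend to 7:36 am–5:21 pm.

7:36 am–5:21 pm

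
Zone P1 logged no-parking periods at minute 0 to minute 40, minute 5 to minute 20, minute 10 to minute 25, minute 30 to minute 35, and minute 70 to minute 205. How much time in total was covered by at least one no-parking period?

175 minutes

Merged: minute 0 to minute 40, minute 70 to minute 205.
Lengths: 40 minutes + 135 minutes = 175 minutes.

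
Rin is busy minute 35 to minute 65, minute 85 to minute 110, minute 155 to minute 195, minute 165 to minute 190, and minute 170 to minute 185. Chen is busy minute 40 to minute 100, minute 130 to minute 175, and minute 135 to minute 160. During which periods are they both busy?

A, merged: minute 35 to minute 65, minute 85 to minute 110, minute 155 to minute 195.
B, merged: minute 40 to minute 100, minute 130 to minute 175.
minute 35 to minute 65 overlaps B on minute 40 to minute 65.
minute 85 to minute 110 overlaps B on minute 85 to minute 100.
minute 155 to minute 195 overlaps B on minute 155 to minute 175.

minute 40 to minute 65, minute 85 to minute 100, minute 155 to minute 175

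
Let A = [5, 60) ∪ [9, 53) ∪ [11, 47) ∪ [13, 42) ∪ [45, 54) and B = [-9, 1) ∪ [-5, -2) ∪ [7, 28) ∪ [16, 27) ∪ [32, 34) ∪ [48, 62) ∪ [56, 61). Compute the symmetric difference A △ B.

A, merged: [5, 60).
B, merged: [-9, 1), [7, 28), [32, 34), [48, 62).
A \ B = [5, 7), [28, 32), [34, 48).
B \ A = [-9, 1), [60, 62).
Union of the two gives the symmetric difference.

[-9, 1) ∪ [5, 7) ∪ [28, 32) ∪ [34, 48) ∪ [60, 62)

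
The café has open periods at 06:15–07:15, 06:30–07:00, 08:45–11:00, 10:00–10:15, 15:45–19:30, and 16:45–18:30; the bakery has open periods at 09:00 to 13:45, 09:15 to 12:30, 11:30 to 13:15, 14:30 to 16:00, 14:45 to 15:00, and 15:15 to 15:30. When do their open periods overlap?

A, merged: 06:15–07:15, 08:45–11:00, 15:45–19:30.
B, merged: 09:00–13:45, 14:30–16:00.
06:15–07:15: no overlap with the second set.
08:45–11:00 meets the second set on 09:00–11:00.
15:45–19:30 meets the second set on 15:45–16:00.

09:00–11:00, 15:45–16:00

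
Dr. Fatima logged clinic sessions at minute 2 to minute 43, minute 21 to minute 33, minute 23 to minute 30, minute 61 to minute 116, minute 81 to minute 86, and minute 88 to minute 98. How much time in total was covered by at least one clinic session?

96 minutes

Merged: minute 2 to minute 43, minute 61 to minute 116.
Lengths: 41 minutes + 55 minutes = 96 minutes.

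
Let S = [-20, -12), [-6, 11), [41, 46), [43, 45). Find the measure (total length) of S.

30

Merged: [-20, -12), [-6, 11), [41, 46).
Lengths: 8 + 17 + 5 = 30.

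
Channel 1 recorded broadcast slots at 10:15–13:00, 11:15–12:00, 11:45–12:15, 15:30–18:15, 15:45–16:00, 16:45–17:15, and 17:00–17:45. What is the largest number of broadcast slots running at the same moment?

3

Sweep endpoints in order; track running count of active intervals.
Peak of 3 reached at 11:45.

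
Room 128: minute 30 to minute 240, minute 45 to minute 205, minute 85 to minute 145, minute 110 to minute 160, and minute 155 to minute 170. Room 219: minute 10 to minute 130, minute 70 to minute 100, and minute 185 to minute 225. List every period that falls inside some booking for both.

minute 30 to minute 130, minute 185 to minute 225

Merge the first list: minute 30 to minute 240.
Merge the second list: minute 10 to minute 130, minute 185 to minute 225.
minute 30 to minute 240 ∩ B → minute 30 to minute 130, minute 185 to minute 225.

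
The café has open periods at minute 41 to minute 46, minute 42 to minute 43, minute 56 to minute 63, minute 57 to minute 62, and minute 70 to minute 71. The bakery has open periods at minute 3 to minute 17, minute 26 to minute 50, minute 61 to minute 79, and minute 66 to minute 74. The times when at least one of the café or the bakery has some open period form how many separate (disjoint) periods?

First set merges to minute 41 to minute 46, minute 56 to minute 63, minute 70 to minute 71.
Second set merges to minute 3 to minute 17, minute 26 to minute 50, minute 61 to minute 79.
A ∪ B = minute 3 to minute 17, minute 26 to minute 50, minute 56 to minute 79.
That is 3 disjoint pieces.

3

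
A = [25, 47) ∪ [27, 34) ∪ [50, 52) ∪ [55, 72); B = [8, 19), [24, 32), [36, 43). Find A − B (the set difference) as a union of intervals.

[32, 36) ∪ [43, 47) ∪ [50, 52) ∪ [55, 72)

Merge the first list: [25, 47), [50, 52), [55, 72).
[25, 47) with B removed leaves [32, 36), [43, 47).
[50, 52) is untouched.
[55, 72) is untouched.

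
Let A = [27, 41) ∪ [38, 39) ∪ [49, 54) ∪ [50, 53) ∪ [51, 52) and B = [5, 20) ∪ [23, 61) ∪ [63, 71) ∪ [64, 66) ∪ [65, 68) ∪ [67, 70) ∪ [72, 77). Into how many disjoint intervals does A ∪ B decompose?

4

A, merged: [27, 41), [49, 54).
B, merged: [5, 20), [23, 61), [63, 71), [72, 77).
A ∪ B = [5, 20), [23, 61), [63, 71), [72, 77).
That is 4 disjoint pieces.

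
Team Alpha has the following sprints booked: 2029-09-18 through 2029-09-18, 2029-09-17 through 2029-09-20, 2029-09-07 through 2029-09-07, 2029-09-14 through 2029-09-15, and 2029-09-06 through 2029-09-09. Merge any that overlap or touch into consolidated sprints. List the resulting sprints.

2029-09-06 through 2029-09-09, 2029-09-14 through 2029-09-15, 2029-09-17 through 2029-09-20

Sort by start: 2029-09-06 through 2029-09-09, 2029-09-07 through 2029-09-07, 2029-09-14 through 2029-09-15, 2029-09-17 through 2029-09-20, 2029-09-18 through 2029-09-18.
2029-09-07 through 2029-09-07 overlaps/touches 2029-09-06 through 2029-09-09 → extend to 2029-09-06 through 2029-09-09.
2029-09-14 through 2029-09-15 is disjoint → start new block.
2029-09-17 through 2029-09-20 is disjoint → start new block.
2029-09-18 through 2029-09-18 overlaps/touches 2029-09-17 through 2029-09-20 → extend to 2029-09-17 through 2029-09-20.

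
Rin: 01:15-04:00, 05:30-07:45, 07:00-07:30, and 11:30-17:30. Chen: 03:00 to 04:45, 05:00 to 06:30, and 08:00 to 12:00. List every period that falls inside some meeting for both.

A, merged: 01:15–04:00, 05:30–07:45, 11:30–17:30.
01:15–04:00 overlaps B on 03:00–04:00.
05:30–07:45 overlaps B on 05:30–06:30.
11:30–17:30 overlaps B on 11:30–12:00.

03:00–04:00, 05:30–06:30, 11:30–12:00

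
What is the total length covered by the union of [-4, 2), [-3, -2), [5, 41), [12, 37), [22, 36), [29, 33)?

42

Merged: [-4, 2), [5, 41).
Lengths: 6 + 36 = 42.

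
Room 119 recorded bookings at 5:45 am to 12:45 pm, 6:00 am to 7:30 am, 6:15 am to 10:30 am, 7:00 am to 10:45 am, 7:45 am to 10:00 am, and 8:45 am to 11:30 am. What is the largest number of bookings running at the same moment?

Sweep endpoints in order; track running count of active intervals.
Peak of 5 reached at 8:45 am.

5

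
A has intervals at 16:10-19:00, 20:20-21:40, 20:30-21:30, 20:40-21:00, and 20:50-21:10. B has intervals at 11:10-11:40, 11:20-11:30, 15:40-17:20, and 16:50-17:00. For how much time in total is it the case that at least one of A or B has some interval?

5 h 10 min

A, merged: 16:10–19:00, 20:20–21:40.
B, merged: 11:10–11:40, 15:40–17:20.
A ∪ B = 11:10–11:40, 15:40–19:00, 20:20–21:40.
Total: 30 min + 3 h 20 min + 1 h 20 min = 5 h 10 min.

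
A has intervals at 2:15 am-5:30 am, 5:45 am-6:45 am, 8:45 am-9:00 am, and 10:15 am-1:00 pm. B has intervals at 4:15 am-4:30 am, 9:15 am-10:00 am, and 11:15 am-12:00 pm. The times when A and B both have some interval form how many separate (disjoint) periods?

A ∩ B = 4:15 am–4:30 am, 11:15 am–12:00 pm.
That is 2 disjoint pieces.

2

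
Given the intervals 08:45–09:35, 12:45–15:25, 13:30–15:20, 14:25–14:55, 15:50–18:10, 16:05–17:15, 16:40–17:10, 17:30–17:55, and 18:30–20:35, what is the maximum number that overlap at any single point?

At 14:25, 3 of the intervals are simultaneously active.
No point has more.

3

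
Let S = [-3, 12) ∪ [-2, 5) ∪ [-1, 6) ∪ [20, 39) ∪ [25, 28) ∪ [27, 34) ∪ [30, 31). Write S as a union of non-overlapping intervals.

[-3, 12) ∪ [20, 39)

[-2, 5) overlaps/touches [-3, 12) → extend to [-3, 12).
[-1, 6) overlaps/touches [-3, 12) → extend to [-3, 12).
[20, 39) is disjoint → start new block.
[25, 28) overlaps/touches [20, 39) → extend to [20, 39).
[27, 34) overlaps/touches [20, 39) → extend to [20, 39).
[30, 31) overlaps/touches [20, 39) → extend to [20, 39).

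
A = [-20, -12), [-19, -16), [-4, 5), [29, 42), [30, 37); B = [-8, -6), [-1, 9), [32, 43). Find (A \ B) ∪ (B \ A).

A, merged: [-20, -12), [-4, 5), [29, 42).
Only in the first: [-20, -12), [-4, -1), [29, 32).
Only in the second: [-8, -6), [5, 9), [42, 43).
Together these are the periods covered by exactly one.

[-20, -12) ∪ [-8, -6) ∪ [-4, -1) ∪ [5, 9) ∪ [29, 32) ∪ [42, 43)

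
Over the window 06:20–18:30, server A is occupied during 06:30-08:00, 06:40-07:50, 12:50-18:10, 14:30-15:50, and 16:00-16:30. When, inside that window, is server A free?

06:20–06:30, 08:00–12:50, 18:10–18:30

Covered (merged): 06:30–08:00, 12:50–18:10.
Gaps within 06:20–18:30: 06:20–06:30, 08:00–12:50, 18:10–18:30.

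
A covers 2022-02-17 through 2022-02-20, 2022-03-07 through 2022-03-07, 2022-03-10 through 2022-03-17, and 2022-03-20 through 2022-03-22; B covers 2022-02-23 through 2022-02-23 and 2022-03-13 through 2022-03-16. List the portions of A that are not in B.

2022-02-17 through 2022-02-20, 2022-03-07 through 2022-03-07, 2022-03-10 through 2022-03-12, 2022-03-17 through 2022-03-17, 2022-03-20 through 2022-03-22

2022-02-17 through 2022-02-20 is untouched.
2022-03-07 through 2022-03-07 is untouched.
2022-03-10 through 2022-03-17 with B removed leaves 2022-03-10 through 2022-03-12, 2022-03-17 through 2022-03-17.
2022-03-20 through 2022-03-22 is untouched.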